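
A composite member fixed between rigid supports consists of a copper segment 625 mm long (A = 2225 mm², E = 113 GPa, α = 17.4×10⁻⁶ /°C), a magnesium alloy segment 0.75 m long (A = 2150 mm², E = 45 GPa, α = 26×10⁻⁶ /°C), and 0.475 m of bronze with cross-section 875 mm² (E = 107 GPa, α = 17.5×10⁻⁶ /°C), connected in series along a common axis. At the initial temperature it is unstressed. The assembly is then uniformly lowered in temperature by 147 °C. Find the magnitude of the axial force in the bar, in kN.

P ≈ 371 kN (tensile)

Free thermal contraction of the whole bar: Σ αᵢΔT Lᵢ = 17.4×10⁻⁶×147×625 + 26×10⁻⁶×147×750 + 17.5×10⁻⁶×147×475 = 5.687 mm.
Since the ends are fixed, an axial force P builds up, equal in every segment, with P · Σ Lᵢ/(AᵢEᵢ) = δ_free.
Σ Lᵢ/(AᵢEᵢ) = 625/(2225×113×10³) + 750/(2150×45×10³) + 475/(875×107×10³) = 1.531×10⁻⁵ mm/N.
P = 5.687 / 1.531×10⁻⁵ = 371400 N = 371.4 kN, tensile.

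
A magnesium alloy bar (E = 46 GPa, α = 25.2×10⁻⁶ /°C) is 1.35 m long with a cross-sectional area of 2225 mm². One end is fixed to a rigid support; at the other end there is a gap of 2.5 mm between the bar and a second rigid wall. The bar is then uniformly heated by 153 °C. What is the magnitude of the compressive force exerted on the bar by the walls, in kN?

If the wall were absent the bar would grow by αΔT L = 25.2×10⁻⁶ × 153 × 1350 = 5.205 mm.
After closing the 2.5 mm clearance, 5.205 − 2.5 = 2.705 mm of expansion remains to be suppressed by the wall.
So σ = E(δ_free − g)/L = 46×10³ × 2.705/1350 = 92.17 MPa.
P = σA = 92.17 × 2225 = 205.1 kN.

P ≈ 205 kN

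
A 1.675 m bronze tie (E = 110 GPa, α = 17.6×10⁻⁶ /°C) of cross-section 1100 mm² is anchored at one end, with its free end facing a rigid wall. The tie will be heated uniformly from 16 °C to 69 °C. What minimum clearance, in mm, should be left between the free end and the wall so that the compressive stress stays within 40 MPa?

With no wall the tie would lengthen by αΔT L = 17.6×10⁻⁶ × 53 × 1675 = 1.562 mm.
At the allowable stress the elastic shortening the wall may impose is σL/E = 40 × 1675 / (110×10³) = 0.6091 mm.
The gap must absorb the remainder: g_min = 1.562 − 0.6091 = 0.9533 mm.

g ≈ 0.953 mm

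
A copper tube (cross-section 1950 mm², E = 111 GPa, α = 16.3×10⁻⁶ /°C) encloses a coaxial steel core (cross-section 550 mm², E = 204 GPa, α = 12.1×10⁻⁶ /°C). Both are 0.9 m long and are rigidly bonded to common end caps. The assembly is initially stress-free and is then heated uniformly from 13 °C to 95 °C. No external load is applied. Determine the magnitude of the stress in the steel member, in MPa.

σ ≈ 46.3 MPa (tensile)

Both members must finish at the same length. With the larger α, the copper tends to over-expand; the plates restrain it, putting the copper in compression and the steel in tension. With no external load the two internal forces are equal and opposite, magnitude P.
Setting the final lengths equal and cancelling L: (α₁ − α₂)ΔT = P/(A₁E₁) + P/(A₂E₂).
|α₁ − α₂|·ΔT = 4.2×10⁻⁶ × 82 = 0.0003444.
1/(A₁E₁) + 1/(A₂E₂) = 1/(1950×111×10³) + 1/(550×204×10³) = 1.353×10⁻⁸ N⁻¹.
So P = 0.0003444 / 1.353×10⁻⁸ = 25.45 kN.
σ_{steel} = P/A₂ = 25450/550 = 46.27 MPa, tensile.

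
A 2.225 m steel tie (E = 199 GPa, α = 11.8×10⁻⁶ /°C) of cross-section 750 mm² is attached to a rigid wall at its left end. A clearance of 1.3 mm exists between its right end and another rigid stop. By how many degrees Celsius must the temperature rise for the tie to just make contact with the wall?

Contact occurs when the free expansion equals the gap: αΔT L = 1.3 mm.
ΔT = 1.3 / (11.8×10⁻⁶ × 2225) = 49.51 °C.

ΔT ≈ 49.5 °C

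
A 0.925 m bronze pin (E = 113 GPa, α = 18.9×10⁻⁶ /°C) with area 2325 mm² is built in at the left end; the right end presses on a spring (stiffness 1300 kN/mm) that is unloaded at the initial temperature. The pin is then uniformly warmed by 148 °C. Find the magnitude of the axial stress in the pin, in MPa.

Free thermal expansion: δ_free = αΔT L = 18.9×10⁻⁶ × 148 × 925 = 2.587 mm.
With a force P in the spring, the elastic change of the pin is PL/(AE) and that of the spring is P/k; compatibility requires their sum to equal δ_free.
P [ L/(AE) + 1/k ] = δ_free → P [ 925/(2325×113×10³) + 1/(1300×10³) ] = 2.587.
P = 2.587 / 4.29×10⁻⁶ = 603100 N.
σ = P/A = 603100/2325 = 259.4 MPa.

σ ≈ 259 MPa (compressive)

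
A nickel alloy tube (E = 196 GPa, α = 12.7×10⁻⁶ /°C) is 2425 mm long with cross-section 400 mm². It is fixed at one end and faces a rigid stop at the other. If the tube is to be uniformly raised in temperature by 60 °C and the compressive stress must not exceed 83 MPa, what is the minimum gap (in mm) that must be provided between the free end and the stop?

With no wall the tube would lengthen by αΔT L = 12.7×10⁻⁶ × 60 × 2425 = 1.848 mm.
A stress of 83 MPa corresponds to the wall pushing the tube back by σL/E = 83×2425/(196×10³) = 1.027 mm.
The gap must absorb the remainder: g_min = 1.848 − 1.027 = 0.8209 mm.

g ≈ 0.821 mm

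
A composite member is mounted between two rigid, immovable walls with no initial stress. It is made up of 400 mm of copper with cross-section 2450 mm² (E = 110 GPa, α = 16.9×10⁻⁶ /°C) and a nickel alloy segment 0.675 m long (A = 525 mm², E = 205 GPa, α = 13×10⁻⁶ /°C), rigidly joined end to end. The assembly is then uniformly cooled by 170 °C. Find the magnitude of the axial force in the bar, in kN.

P ≈ 341 kN (tensile)

With the walls removed the bar would change length by δ_free = Σ αᵢΔT Lᵢ = 16.9×10⁻⁶×170×400 + 13×10⁻⁶×170×675 = 2.641 mm.
The walls prevent any net length change, so an axial force P (same in every segment) develops. Compatibility: P · Σ Lᵢ/(AᵢEᵢ) = δ_free.
Σ Lᵢ/(AᵢEᵢ) = 400/(2450×110×10³) + 675/(525×205×10³) = 7.756×10⁻⁶ mm/N.
Hence P = δ_free / Σ(L/AE) = 2.641/7.756×10⁻⁶ = 340.5 kN (tensile).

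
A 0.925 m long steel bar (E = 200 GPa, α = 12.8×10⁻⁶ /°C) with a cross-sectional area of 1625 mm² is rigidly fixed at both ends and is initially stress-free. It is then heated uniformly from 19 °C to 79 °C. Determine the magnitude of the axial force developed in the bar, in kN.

P ≈ 250 kN (compressive)

The ends cannot move, so σ = EαΔT = 200×10³ × 12.8×10⁻⁶ × 60 = 153.6 MPa.
Then P = σA = 153.6 × 1625 mm² = 249.6 kN, compressive.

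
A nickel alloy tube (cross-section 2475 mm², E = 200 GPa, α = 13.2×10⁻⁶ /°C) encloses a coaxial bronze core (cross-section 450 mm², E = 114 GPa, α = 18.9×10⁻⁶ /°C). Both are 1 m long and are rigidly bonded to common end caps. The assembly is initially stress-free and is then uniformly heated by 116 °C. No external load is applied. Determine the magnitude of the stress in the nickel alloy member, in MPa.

σ ≈ 12.4 MPa (tensile)

The bronze has the larger α, so on heating it would change length more than the nickel alloy if both were free. The rigid plates force a common final length, so the bronze is put into compression and the nickel alloy into tension, with equal and opposite forces P (no external load).
Equating the net (thermal + elastic) strains gives |α₁ − α₂|·ΔT = P·[1/(A₁E₁) + 1/(A₂E₂)].
|α₁ − α₂|·ΔT = 5.7×10⁻⁶ × 116 = 0.0006612.
1/(A₁E₁) + 1/(A₂E₂) = 1/(2475×200×10³) + 1/(450×114×10³) = 2.151×10⁻⁸ N⁻¹.
So P = 0.0006612 / 2.151×10⁻⁸ = 30.73 kN.
σ_{nickel alloy} = P/A₁ = 30730/2475 = 12.42 MPa, tensile.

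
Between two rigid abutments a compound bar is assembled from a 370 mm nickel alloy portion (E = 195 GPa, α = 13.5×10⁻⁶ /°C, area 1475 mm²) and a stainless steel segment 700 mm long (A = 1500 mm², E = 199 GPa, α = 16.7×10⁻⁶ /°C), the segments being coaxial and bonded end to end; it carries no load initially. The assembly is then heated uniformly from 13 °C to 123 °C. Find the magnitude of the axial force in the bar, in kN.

P ≈ 505 kN (compressive)

Free thermal expansion of the whole bar: Σ αᵢΔT Lᵢ = 13.5×10⁻⁶×110×370 + 16.7×10⁻⁶×110×700 = 1.835 mm.
Since the ends are fixed, an axial force P builds up, equal in every segment, with P · Σ Lᵢ/(AᵢEᵢ) = δ_free.
The series flexibility is Σ Lᵢ/(AᵢEᵢ) = 370/(1475×195×10³) + 700/(1500×199×10³) = 3.631×10⁻⁶ mm/N.
Hence P = δ_free / Σ(L/AE) = 1.835/3.631×10⁻⁶ = 505.4 kN (compressive).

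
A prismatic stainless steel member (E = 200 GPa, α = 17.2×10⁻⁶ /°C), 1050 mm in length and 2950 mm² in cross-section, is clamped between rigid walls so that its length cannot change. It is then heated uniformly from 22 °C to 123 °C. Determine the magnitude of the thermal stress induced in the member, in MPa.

σ ≈ 347 MPa (compressive)

With length fixed, the mechanical strain must cancel the thermal strain αΔT = 17.2×10⁻⁶ × 101 = 1737.2×10⁻⁶.
The stress required to suppress this strain is σ = Eε = 200×10³ × 1737.2×10⁻⁶ = 347.4 MPa, compressive since the member is trying to expand.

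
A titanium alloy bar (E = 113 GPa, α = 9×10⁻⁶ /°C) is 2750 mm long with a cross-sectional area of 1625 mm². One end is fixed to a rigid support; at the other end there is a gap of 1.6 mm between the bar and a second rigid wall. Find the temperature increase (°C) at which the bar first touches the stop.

ΔT ≈ 64.6 °C

The gap closes when αΔT L = 1.6 mm, since the bar is still unstressed at that instant.
ΔT = 1.6 / (9×10⁻⁶ × 2750) = 64.65 °C.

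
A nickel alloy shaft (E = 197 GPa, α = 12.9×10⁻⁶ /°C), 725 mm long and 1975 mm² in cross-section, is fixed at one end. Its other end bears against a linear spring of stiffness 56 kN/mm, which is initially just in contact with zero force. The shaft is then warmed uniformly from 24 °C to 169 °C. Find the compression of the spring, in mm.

If the spring were absent the shaft would lengthen by αΔT L = 12.9×10⁻⁶ × 145 × 725 = 1.356 mm.
Let P be the compressive force at the spring. The shaft shortens elastically by PL/(AE) and the spring compresses by P/k; together these equal δ_free.
So P = δ_free / [L/(AE) + 1/k] = 1.356 / [ 725/(1975×197×10³) + 1/(56×10³) ].
P = 1.356 / 1.972×10⁻⁵ = 68770 N.
Spring compression = P/k = 68770/(56×10³) = 1.228 mm.

δ ≈ 1.23 mm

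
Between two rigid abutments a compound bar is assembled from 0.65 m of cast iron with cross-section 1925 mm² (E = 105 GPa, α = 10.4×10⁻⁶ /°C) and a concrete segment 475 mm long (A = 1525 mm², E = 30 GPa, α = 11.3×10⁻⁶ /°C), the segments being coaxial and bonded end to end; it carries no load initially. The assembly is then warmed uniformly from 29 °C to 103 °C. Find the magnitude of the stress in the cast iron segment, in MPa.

With the walls removed the bar would change length by δ_free = Σ αᵢΔT Lᵢ = 10.4×10⁻⁶×74×650 + 11.3×10⁻⁶×74×475 = 0.8974 mm.
The walls prevent any net length change, so an axial force P (same in every segment) develops. Compatibility: P · Σ Lᵢ/(AᵢEᵢ) = δ_free.
Σ Lᵢ/(AᵢEᵢ) = 650/(1925×105×10³) + 475/(1525×30×10³) = 1.36×10⁻⁵ mm/N.
Hence P = δ_free / Σ(L/AE) = 0.8974/1.36×10⁻⁵ = 66 kN (compressive).
σ_{cast iron} = P / A = 66000 / 1925 = 34.28 MPa.

σ ≈ 34.3 MPa (compressive)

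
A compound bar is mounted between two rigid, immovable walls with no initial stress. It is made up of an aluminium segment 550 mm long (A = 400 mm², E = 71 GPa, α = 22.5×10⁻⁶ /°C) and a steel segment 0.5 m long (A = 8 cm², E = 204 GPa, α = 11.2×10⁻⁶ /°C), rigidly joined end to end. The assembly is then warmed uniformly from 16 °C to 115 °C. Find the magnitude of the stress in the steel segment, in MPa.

σ ≈ 99.2 MPa (compressive)

Free thermal expansion of the whole bar: Σ αᵢΔT Lᵢ = 22.5×10⁻⁶×99×550 + 11.2×10⁻⁶×99×500 = 1.78 mm.
Since the ends are fixed, an axial force P builds up, equal in every segment, with P · Σ Lᵢ/(AᵢEᵢ) = δ_free.
The series flexibility is Σ Lᵢ/(AᵢEᵢ) = 550/(400×71×10³) + 500/(800×204×10³) = 2.243×10⁻⁵ mm/N.
P = 1.78 / 2.243×10⁻⁵ = 79340 N = 79.34 kN, compressive.
σ_{steel} = P / A = 79340 / 800 = 99.17 MPa.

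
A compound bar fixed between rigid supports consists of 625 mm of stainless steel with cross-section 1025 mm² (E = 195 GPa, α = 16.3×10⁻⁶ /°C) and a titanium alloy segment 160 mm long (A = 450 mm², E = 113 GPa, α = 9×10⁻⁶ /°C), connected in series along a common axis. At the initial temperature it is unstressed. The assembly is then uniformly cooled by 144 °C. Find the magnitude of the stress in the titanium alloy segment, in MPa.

σ ≈ 593 MPa (tensile)

With the walls removed the bar would change length by δ_free = Σ αᵢΔT Lᵢ = 16.3×10⁻⁶×144×625 + 9×10⁻⁶×144×160 = 1.674 mm.
The rigid supports impose zero overall length change; the single axial force P common to all segments must satisfy P Σ Lᵢ/(AᵢEᵢ) = δ_free.
Σ Lᵢ/(AᵢEᵢ) = 625/(1025×195×10³) + 160/(450×113×10³) = 6.273×10⁻⁶ mm/N.
Hence P = δ_free / Σ(L/AE) = 1.674/6.273×10⁻⁶ = 266.9 kN (tensile).
σ_{titanium alloy} = P / A = 266900 / 450 = 593.1 MPa.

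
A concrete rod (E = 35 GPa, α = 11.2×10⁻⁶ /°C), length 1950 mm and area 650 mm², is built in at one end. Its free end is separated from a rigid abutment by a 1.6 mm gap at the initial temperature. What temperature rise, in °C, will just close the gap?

ΔT ≈ 73.3 °C

The gap closes when αΔT L = 1.6 mm, since the rod is still unstressed at that instant.
So ΔT = g/(αL) = 1.6/(11.2×10⁻⁶ × 1950) = 73.26 °C.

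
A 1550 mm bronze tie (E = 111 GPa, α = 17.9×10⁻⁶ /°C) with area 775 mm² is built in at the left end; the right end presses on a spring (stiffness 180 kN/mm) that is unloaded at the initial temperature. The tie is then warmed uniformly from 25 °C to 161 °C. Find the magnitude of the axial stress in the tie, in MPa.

σ ≈ 207 MPa (compressive)

Free thermal expansion: δ_free = αΔT L = 17.9×10⁻⁶ × 136 × 1550 = 3.773 mm.
With a force P in the spring, the elastic change of the tie is PL/(AE) and that of the spring is P/k; compatibility requires their sum to equal δ_free.
So P = δ_free / [L/(AE) + 1/k] = 3.773 / [ 1550/(775×111×10³) + 1/(180×10³) ].
P = 3.773 / 2.357×10⁻⁵ = 160100 N.
σ = P/A = 160100/775 = 206.5 MPa.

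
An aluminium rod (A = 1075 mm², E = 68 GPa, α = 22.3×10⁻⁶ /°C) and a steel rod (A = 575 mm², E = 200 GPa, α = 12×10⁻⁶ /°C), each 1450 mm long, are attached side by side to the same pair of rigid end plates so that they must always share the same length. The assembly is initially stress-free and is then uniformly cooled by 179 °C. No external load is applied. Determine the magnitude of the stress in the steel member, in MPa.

σ ≈ 143 MPa (compressive)

Equilibrium of a rigid end plate with no external load gives equal and opposite internal forces ±P in the two members. Since α_{aluminium} > α_{steel}, cooling drives the aluminium into tension and the steel into compression.
Compatibility of the two members (thermal + elastic change equal): (α₁ − α₂)ΔT = P·[1/(A₁E₁) + 1/(A₂E₂)].
|α₁ − α₂|·ΔT = 10.3×10⁻⁶ × 179 = 0.001844.
1/(A₁E₁) + 1/(A₂E₂) = 1/(1075×68×10³) + 1/(575×200×10³) = 2.238×10⁻⁸ N⁻¹.
P = 0.001844 / 2.238×10⁻⁸ = 82400 N = 82.4 kN.
σ_{steel} = P/A₂ = 82400/575 = 143.3 MPa, compressive.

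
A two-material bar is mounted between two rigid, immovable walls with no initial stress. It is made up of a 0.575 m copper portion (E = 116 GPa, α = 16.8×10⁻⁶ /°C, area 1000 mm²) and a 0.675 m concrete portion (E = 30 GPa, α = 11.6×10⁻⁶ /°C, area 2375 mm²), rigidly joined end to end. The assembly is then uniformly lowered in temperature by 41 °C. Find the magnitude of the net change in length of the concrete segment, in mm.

With the walls removed the bar would change length by δ_free = Σ αᵢΔT Lᵢ = 16.8×10⁻⁶×41×575 + 11.6×10⁻⁶×41×675 = 0.7171 mm.
Since the ends are fixed, an axial force P builds up, equal in every segment, with P · Σ Lᵢ/(AᵢEᵢ) = δ_free.
The series flexibility is Σ Lᵢ/(AᵢEᵢ) = 575/(1000×116×10³) + 675/(2375×30×10³) = 1.443×10⁻⁵ mm/N.
P = 0.7171 / 1.443×10⁻⁵ = 49690 N = 49.69 kN, tensile.
For the concrete segment, free thermal change = 11.6×10⁻⁶×41×675 = 0.321 mm and elastic change from P = 49690×675/(2375×30×10³) = 0.4708 mm; these oppose, so the net change is 0.15 mm (segment lengthens).

|ΔL| ≈ 0.15 mm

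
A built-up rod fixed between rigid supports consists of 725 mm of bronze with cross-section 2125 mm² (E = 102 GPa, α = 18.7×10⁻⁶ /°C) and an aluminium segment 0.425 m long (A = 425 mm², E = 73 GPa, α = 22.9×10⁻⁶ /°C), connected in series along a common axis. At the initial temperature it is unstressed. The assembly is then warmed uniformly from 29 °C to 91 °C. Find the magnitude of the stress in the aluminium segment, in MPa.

If the supports were absent, the total length change would be Σ αᵢΔT Lᵢ = 18.7×10⁻⁶×62×725 + 22.9×10⁻⁶×62×425 = 1.444 mm.
The walls prevent any net length change, so an axial force P (same in every segment) develops. Compatibility: P · Σ Lᵢ/(AᵢEᵢ) = δ_free.
The series flexibility is Σ Lᵢ/(AᵢEᵢ) = 725/(2125×102×10³) + 425/(425×73×10³) = 1.704×10⁻⁵ mm/N.
Hence P = δ_free / Σ(L/AE) = 1.444/1.704×10⁻⁵ = 84.72 kN (compressive).
σ_{aluminium} = P / A = 84720 / 425 = 199.3 MPa.

σ ≈ 199 MPa (compressive)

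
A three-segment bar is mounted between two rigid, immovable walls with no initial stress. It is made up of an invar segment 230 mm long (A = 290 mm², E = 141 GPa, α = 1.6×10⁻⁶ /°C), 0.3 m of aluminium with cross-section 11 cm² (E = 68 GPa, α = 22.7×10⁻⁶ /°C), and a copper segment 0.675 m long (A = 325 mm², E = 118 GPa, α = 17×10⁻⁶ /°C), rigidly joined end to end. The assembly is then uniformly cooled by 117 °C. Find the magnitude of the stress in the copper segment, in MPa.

Free thermal contraction of the whole bar: Σ αᵢΔT Lᵢ = 1.6×10⁻⁶×117×230 + 22.7×10⁻⁶×117×300 + 17×10⁻⁶×117×675 = 2.182 mm.
The rigid supports impose zero overall length change; the single axial force P common to all segments must satisfy P Σ Lᵢ/(AᵢEᵢ) = δ_free.
The series flexibility is Σ Lᵢ/(AᵢEᵢ) = 230/(290×141×10³) + 300/(1100×68×10³) + 675/(325×118×10³) = 2.724×10⁻⁵ mm/N.
Hence P = δ_free / Σ(L/AE) = 2.182/2.724×10⁻⁵ = 80.13 kN (tensile).
σ_{copper} = P / A = 80130 / 325 = 246.5 MPa.

σ ≈ 247 MPa (tensile)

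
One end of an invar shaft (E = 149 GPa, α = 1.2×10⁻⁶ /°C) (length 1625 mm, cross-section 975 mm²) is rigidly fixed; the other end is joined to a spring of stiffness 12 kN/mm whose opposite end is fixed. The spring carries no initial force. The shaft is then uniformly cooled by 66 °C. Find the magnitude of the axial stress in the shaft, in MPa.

Free thermal contraction: δ_free = αΔT L = 1.2×10⁻⁶ × 66 × 1625 = 0.1287 mm.
Let P be the tensile force in the spring. The shaft extends elastically by PL/(AE) and the spring stretches by P/k; together these equal δ_free.
P [ L/(AE) + 1/k ] = δ_free → P [ 1625/(975×149×10³) + 1/(12×10³) ] = 0.1287.
P = 0.1287 / 9.452×10⁻⁵ = 1362 N.
σ = P/A = 1362/975 = 1.397 MPa.

σ ≈ 1.4 MPa (tensile)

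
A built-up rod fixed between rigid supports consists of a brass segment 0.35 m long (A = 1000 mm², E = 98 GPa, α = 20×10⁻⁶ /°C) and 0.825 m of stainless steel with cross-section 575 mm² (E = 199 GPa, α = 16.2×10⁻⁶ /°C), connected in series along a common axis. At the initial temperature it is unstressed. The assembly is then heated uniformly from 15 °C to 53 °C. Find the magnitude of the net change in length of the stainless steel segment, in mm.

Free thermal expansion of the whole bar: Σ αᵢΔT Lᵢ = 20×10⁻⁶×38×350 + 16.2×10⁻⁶×38×825 = 0.7739 mm.
The rigid supports impose zero overall length change; the single axial force P common to all segments must satisfy P Σ Lᵢ/(AᵢEᵢ) = δ_free.
The series flexibility is Σ Lᵢ/(AᵢEᵢ) = 350/(1000×98×10³) + 825/(575×199×10³) = 1.078×10⁻⁵ mm/N.
P = 0.7739 / 1.078×10⁻⁵ = 71780 N = 71.78 kN, compressive.
For the stainless steel segment, free thermal change = 16.2×10⁻⁶×38×825 = 0.5079 mm and elastic change from P = 71780×825/(575×199×10³) = 0.5175 mm; these oppose, so the net change is 0.00965 mm (segment shortens).

|ΔL| ≈ 0.00965 mm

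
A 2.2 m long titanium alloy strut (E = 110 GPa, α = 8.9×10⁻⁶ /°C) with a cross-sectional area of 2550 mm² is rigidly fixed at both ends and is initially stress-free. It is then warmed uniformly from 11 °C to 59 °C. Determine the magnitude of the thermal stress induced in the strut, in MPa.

σ ≈ 47 MPa (compressive)

Because both ends are immovable the net strain is zero, and the suppressed thermal strain is αΔT = 8.9×10⁻⁶ × 48 = 427.2×10⁻⁶.
σ = EαΔT = 110×10³ × 8.9×10⁻⁶ × 48 = 46.99 MPa (compressive; the strut is trying to expand).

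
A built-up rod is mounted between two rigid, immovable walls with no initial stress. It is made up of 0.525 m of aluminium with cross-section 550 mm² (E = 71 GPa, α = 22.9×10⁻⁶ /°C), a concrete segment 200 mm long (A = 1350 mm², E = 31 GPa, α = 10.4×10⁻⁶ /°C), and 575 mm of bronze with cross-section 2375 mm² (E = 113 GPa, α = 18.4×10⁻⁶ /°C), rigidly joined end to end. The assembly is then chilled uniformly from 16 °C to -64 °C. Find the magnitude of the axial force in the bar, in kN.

If the supports were absent, the total length change would be Σ αᵢΔT Lᵢ = 22.9×10⁻⁶×80×525 + 10.4×10⁻⁶×80×200 + 18.4×10⁻⁶×80×575 = 1.975 mm.
Since the ends are fixed, an axial force P builds up, equal in every segment, with P · Σ Lᵢ/(AᵢEᵢ) = δ_free.
The series flexibility is Σ Lᵢ/(AᵢEᵢ) = 525/(550×71×10³) + 200/(1350×31×10³) + 575/(2375×113×10³) = 2.037×10⁻⁵ mm/N.
Hence P = δ_free / Σ(L/AE) = 1.975/2.037×10⁻⁵ = 96.96 kN (tensile).

P ≈ 97 kN (tensile)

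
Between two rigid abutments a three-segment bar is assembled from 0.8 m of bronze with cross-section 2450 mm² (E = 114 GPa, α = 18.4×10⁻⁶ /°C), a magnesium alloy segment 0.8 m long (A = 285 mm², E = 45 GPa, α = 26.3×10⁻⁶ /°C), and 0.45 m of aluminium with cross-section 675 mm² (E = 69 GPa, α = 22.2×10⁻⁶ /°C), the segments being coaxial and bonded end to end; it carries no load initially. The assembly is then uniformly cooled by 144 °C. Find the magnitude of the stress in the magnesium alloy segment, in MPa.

σ ≈ 309 MPa (tensile)

With the walls removed the bar would change length by δ_free = Σ αᵢΔT Lᵢ = 18.4×10⁻⁶×144×800 + 26.3×10⁻⁶×144×800 + 22.2×10⁻⁶×144×450 = 6.588 mm.
The rigid supports impose zero overall length change; the single axial force P common to all segments must satisfy P Σ Lᵢ/(AᵢEᵢ) = δ_free.
Σ Lᵢ/(AᵢEᵢ) = 800/(2450×114×10³) + 800/(285×45×10³) + 450/(675×69×10³) = 7.49×10⁻⁵ mm/N.
P = 6.588 / 7.49×10⁻⁵ = 87950 N = 87.95 kN, tensile.
σ_{magnesium alloy} = P / A = 87950 / 285 = 308.6 MPa.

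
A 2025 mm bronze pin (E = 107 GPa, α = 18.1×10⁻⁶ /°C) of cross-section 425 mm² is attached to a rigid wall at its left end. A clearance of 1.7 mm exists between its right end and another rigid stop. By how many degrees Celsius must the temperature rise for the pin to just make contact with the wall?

ΔT ≈ 46.4 °C

Contact occurs when the free expansion equals the gap: αΔT L = 1.7 mm.
ΔT = 1.7 / (18.1×10⁻⁶ × 2025) = 46.38 °C.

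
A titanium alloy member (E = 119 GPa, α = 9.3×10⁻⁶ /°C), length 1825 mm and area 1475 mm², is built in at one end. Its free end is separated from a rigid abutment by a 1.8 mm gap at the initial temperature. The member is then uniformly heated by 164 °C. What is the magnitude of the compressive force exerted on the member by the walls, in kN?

P ≈ 94.6 kN

If the wall were absent the member would grow by αΔT L = 9.3×10⁻⁶ × 164 × 1825 = 2.783 mm.
The gap closes (δ_free > 1.8 mm) and the wall then resists a further 2.783 − 1.8 = 0.9835 mm of expansion.
That suppressed elongation corresponds to σ = E·Δ/L = 119×10³ × 0.9835/1825 = 64.13 MPa.
Force on the wall = σA = 64.13 × 1475 mm² = 94.59 kN.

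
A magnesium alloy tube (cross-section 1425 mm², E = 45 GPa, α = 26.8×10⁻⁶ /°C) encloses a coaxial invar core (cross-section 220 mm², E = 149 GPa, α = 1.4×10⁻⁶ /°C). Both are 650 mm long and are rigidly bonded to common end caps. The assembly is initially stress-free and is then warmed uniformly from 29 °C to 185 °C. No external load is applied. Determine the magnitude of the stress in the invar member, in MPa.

Equilibrium of a rigid end plate with no external load gives equal and opposite internal forces ±P in the two members. Since α_{magnesium alloy} > α_{invar}, heating drives the magnesium alloy into compression and the invar into tension.
Equating the net (thermal + elastic) strains gives |α₁ − α₂|·ΔT = P·[1/(A₁E₁) + 1/(A₂E₂)].
|α₁ − α₂|·ΔT = 25.4×10⁻⁶ × 156 = 0.003962.
1/(A₁E₁) + 1/(A₂E₂) = 1/(1425×45×10³) + 1/(220×149×10³) = 4.61×10⁻⁸ N⁻¹.
P = 0.003962 / 4.61×10⁻⁸ = 85950 N = 85.95 kN.
σ_{invar} = P/A₂ = 85950/220 = 390.7 MPa, tensile.

σ ≈ 391 MPa (tensile)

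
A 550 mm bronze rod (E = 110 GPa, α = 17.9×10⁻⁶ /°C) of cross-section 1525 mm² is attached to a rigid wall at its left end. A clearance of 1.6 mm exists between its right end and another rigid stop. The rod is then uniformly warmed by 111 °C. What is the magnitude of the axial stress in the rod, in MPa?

Free thermal elongation = αΔT L = 17.9×10⁻⁶ × 111 × 550 = 1.093 mm.
This is smaller than the 1.6 mm clearance, so the rod expands freely without reaching the stop — the stress is zero.

σ ≈ 0 MPa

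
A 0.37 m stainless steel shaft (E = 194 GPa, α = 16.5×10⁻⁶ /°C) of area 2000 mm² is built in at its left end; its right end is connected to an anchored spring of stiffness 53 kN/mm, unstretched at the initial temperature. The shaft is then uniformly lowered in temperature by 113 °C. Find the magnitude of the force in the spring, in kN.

The unrestrained thermal change is αΔT L = 16.5×10⁻⁶ × 113 × 370 = 0.6899 mm.
With a force P in the spring, the elastic change of the shaft is PL/(AE) and that of the spring is P/k; compatibility requires their sum to equal δ_free.
P [ L/(AE) + 1/k ] = δ_free → P [ 370/(2000×194×10³) + 1/(53×10³) ] = 0.6899.
P = 0.6899 / 1.982×10⁻⁵ = 34800 N.

P ≈ 34.8 kN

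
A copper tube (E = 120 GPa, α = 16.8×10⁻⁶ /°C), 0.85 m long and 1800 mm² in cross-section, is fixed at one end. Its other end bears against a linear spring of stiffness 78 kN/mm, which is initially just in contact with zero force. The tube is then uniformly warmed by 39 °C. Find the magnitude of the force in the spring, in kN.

P ≈ 33.2 kN

The unrestrained thermal change is αΔT L = 16.8×10⁻⁶ × 39 × 850 = 0.5569 mm.
With a force P in the spring, the elastic change of the tube is PL/(AE) and that of the spring is P/k; compatibility requires their sum to equal δ_free.
P [ L/(AE) + 1/k ] = δ_free → P [ 850/(1800×120×10³) + 1/(78×10³) ] = 0.5569.
P = 0.5569 / 1.676×10⁻⁵ = 33240 N.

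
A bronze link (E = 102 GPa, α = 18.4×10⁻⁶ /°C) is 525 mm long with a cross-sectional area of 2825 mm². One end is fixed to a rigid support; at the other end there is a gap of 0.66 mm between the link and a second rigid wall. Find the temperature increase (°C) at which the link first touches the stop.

Contact occurs when the free expansion equals the gap: αΔT L = 0.66 mm.
So ΔT = g/(αL) = 0.66/(18.4×10⁻⁶ × 525) = 68.32 °C.

ΔT ≈ 68.3 °C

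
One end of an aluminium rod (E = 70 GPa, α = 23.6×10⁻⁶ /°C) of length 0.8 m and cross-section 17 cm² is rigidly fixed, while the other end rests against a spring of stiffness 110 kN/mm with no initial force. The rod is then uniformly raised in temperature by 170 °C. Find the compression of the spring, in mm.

Free thermal expansion: δ_free = αΔT L = 23.6×10⁻⁶ × 170 × 800 = 3.21 mm.
With a force P in the spring, the elastic change of the rod is PL/(AE) and that of the spring is P/k; compatibility requires their sum to equal δ_free.
So P = δ_free / [L/(AE) + 1/k] = 3.21 / [ 800/(1700×70×10³) + 1/(110×10³) ].
P = 3.21 / 1.581×10⁻⁵ = 203000 N.
Spring compression = P/k = 203000/(110×10³) = 1.845 mm.

δ ≈ 1.85 mm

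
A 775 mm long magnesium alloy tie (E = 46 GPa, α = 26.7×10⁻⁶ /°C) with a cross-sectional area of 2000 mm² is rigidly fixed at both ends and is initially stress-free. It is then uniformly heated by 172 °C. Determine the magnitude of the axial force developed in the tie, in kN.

The ends cannot move, so σ = EαΔT = 46×10³ × 26.7×10⁻⁶ × 172 = 211.3 MPa.
P = AEαΔT = 2000 × 46×10³ × 26.7×10⁻⁶ × 172 = 422.5 kN (compressive).

P ≈ 423 kN (compressive)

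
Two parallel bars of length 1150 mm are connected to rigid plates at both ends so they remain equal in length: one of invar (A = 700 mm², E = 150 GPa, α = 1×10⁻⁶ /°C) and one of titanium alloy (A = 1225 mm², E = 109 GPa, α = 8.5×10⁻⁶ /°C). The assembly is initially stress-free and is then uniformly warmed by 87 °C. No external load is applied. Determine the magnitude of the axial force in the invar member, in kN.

Equilibrium of a rigid end plate with no external load gives equal and opposite internal forces ±P in the two members. Since α_{titanium alloy} > α_{invar}, heating drives the titanium alloy into compression and the invar into tension.
Compatibility of the two members (thermal + elastic change equal): (α₁ − α₂)ΔT = P·[1/(A₁E₁) + 1/(A₂E₂)].
|α₁ − α₂|·ΔT = 7.5×10⁻⁶ × 87 = 0.0006525.
1/(A₁E₁) + 1/(A₂E₂) = 1/(700×150×10³) + 1/(1225×109×10³) = 1.701×10⁻⁸ N⁻¹.
P = 0.0006525 / 1.701×10⁻⁸ = 38350 N = 38.35 kN.

P ≈ 38.4 kN (tensile in the invar)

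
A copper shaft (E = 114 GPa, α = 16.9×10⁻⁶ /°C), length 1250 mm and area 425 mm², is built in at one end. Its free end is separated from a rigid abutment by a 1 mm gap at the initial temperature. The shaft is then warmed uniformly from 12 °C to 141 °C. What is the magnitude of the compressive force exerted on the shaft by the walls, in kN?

P ≈ 66.9 kN

If the wall were absent the shaft would grow by αΔT L = 16.9×10⁻⁶ × 129 × 1250 = 2.725 mm.
After closing the 1 mm clearance, 2.725 − 1 = 1.725 mm of expansion remains to be suppressed by the wall.
That suppressed elongation corresponds to σ = E·Δ/L = 114×10³ × 1.725/1250 = 157.3 MPa.
Force on the wall = σA = 157.3 × 425 mm² = 66.87 kN.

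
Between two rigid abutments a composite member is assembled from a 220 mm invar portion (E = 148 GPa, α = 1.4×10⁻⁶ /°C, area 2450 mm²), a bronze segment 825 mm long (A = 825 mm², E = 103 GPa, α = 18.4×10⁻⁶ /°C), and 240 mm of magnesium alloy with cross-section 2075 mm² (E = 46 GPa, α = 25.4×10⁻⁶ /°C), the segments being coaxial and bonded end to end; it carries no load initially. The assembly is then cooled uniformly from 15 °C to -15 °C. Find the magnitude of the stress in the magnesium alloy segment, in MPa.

With the walls removed the bar would change length by δ_free = Σ αᵢΔT Lᵢ = 1.4×10⁻⁶×30×220 + 18.4×10⁻⁶×30×825 + 25.4×10⁻⁶×30×240 = 0.6475 mm.
Since the ends are fixed, an axial force P builds up, equal in every segment, with P · Σ Lᵢ/(AᵢEᵢ) = δ_free.
The series flexibility is Σ Lᵢ/(AᵢEᵢ) = 220/(2450×148×10³) + 825/(825×103×10³) + 240/(2075×46×10³) = 1.283×10⁻⁵ mm/N.
P = 0.6475 / 1.283×10⁻⁵ = 50470 N = 50.47 kN, tensile.
σ_{magnesium alloy} = P / A = 50470 / 2075 = 24.32 MPa.

σ ≈ 24.3 MPa (tensile)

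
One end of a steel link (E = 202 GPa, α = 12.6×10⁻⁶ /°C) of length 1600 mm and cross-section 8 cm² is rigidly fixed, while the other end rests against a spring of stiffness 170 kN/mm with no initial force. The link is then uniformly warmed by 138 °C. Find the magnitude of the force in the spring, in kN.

P ≈ 176 kN

Free thermal expansion: δ_free = αΔT L = 12.6×10⁻⁶ × 138 × 1600 = 2.782 mm.
With a force P in the spring, the elastic change of the link is PL/(AE) and that of the spring is P/k; compatibility requires their sum to equal δ_free.
P [ L/(AE) + 1/k ] = δ_free → P [ 1600/(800×202×10³) + 1/(170×10³) ] = 2.782.
P = 2.782 / 1.578×10⁻⁵ = 176300 N.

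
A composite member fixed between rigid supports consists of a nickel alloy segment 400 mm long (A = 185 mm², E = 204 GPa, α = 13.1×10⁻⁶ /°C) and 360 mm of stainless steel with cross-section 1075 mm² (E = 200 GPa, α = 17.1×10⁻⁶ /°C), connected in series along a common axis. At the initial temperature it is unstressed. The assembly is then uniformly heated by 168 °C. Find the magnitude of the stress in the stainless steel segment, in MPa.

Free thermal expansion of the whole bar: Σ αᵢΔT Lᵢ = 13.1×10⁻⁶×168×400 + 17.1×10⁻⁶×168×360 = 1.915 mm.
The rigid supports impose zero overall length change; the single axial force P common to all segments must satisfy P Σ Lᵢ/(AᵢEᵢ) = δ_free.
Σ Lᵢ/(AᵢEᵢ) = 400/(185×204×10³) + 360/(1075×200×10³) = 1.227×10⁻⁵ mm/N.
Hence P = δ_free / Σ(L/AE) = 1.915/1.227×10⁻⁵ = 156 kN (compressive).
σ_{stainless steel} = P / A = 156000 / 1075 = 145.1 MPa.

σ ≈ 145 MPa (compressive)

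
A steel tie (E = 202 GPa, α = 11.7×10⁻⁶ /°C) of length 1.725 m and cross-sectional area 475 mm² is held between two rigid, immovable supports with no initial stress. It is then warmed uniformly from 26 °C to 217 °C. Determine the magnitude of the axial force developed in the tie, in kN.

With zero net strain, σ = E·αΔT = 202 GPa × 11.7×10⁻⁶ × 191 = 451.4 MPa.
P = AEαΔT = 475 × 202×10³ × 11.7×10⁻⁶ × 191 = 214.4 kN (compressive).

P ≈ 214 kN (compressive)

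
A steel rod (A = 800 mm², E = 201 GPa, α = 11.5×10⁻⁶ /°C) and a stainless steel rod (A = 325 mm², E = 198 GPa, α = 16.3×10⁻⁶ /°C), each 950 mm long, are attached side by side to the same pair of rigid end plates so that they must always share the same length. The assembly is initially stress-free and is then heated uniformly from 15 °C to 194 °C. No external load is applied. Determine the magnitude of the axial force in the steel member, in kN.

P ≈ 39.5 kN (tensile in the steel)

Both members must finish at the same length. With the larger α, the stainless steel tends to over-expand; the plates restrain it, putting the stainless steel in compression and the steel in tension. With no external load the two internal forces are equal and opposite, magnitude P.
Setting the final lengths equal and cancelling L: (α₁ − α₂)ΔT = P/(A₁E₁) + P/(A₂E₂).
|α₁ − α₂|·ΔT = 4.8×10⁻⁶ × 179 = 0.0008592.
1/(A₁E₁) + 1/(A₂E₂) = 1/(800×201×10³) + 1/(325×198×10³) = 2.176×10⁻⁸ N⁻¹.
P = 0.0008592 / 2.176×10⁻⁸ = 39490 N = 39.49 kN.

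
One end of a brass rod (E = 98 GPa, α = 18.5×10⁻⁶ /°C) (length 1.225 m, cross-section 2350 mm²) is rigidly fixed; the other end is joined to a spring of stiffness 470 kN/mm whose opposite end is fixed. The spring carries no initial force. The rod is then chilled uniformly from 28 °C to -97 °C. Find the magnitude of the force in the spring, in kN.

P ≈ 380 kN

Free thermal contraction: δ_free = αΔT L = 18.5×10⁻⁶ × 125 × 1225 = 2.833 mm.
With a force P in the spring, the elastic change of the rod is PL/(AE) and that of the spring is P/k; compatibility requires their sum to equal δ_free.
P [ L/(AE) + 1/k ] = δ_free → P [ 1225/(2350×98×10³) + 1/(470×10³) ] = 2.833.
P = 2.833 / 7.447×10⁻⁶ = 380400 N.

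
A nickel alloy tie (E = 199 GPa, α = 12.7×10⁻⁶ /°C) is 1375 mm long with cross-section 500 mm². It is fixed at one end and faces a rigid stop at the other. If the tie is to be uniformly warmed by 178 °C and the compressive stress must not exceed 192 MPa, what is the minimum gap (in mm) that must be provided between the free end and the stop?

Free expansion if unrestrained: δ_free = αΔT L = 12.7×10⁻⁶ × 178 × 1375 = 3.108 mm.
A stress of 192 MPa corresponds to the wall pushing the tie back by σL/E = 192×1375/(199×10³) = 1.327 mm.
So the gap has to take up the difference, g_min = δ_free − σL/E = 3.108 − 1.327 = 1.782 mm.

g ≈ 1.78 mm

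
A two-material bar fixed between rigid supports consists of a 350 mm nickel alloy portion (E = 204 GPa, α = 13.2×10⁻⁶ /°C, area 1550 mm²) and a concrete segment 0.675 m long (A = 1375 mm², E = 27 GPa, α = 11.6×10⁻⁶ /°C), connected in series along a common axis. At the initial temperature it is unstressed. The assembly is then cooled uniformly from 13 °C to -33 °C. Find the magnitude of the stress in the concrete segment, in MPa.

If the supports were absent, the total length change would be Σ αᵢΔT Lᵢ = 13.2×10⁻⁶×46×350 + 11.6×10⁻⁶×46×675 = 0.5727 mm.
Since the ends are fixed, an axial force P builds up, equal in every segment, with P · Σ Lᵢ/(AᵢEᵢ) = δ_free.
Σ Lᵢ/(AᵢEᵢ) = 350/(1550×204×10³) + 675/(1375×27×10³) = 1.929×10⁻⁵ mm/N.
P = 0.5727 / 1.929×10⁻⁵ = 29690 N = 29.69 kN, tensile.
σ_{concrete} = P / A = 29690 / 1375 = 21.59 MPa.

σ ≈ 21.6 MPa (tensile)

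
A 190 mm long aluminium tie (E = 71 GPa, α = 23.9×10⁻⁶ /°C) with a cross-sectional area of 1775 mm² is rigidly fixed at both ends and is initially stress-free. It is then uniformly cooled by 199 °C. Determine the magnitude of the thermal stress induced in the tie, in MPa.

The supports are rigid, so the total axial strain is zero. The restrained thermal strain is ε = αΔT = 23.9×10⁻⁶ × 199 = 4756.1×10⁻⁶.
σ = EαΔT = 71×10³ × 23.9×10⁻⁶ × 199 = 337.7 MPa (tensile; the tie is trying to contract).

σ ≈ 338 MPa (tensile)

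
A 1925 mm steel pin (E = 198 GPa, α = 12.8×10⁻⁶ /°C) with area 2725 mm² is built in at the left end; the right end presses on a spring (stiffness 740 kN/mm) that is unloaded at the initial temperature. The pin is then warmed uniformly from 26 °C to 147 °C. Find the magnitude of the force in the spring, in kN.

P ≈ 606 kN

The unrestrained thermal change is αΔT L = 12.8×10⁻⁶ × 121 × 1925 = 2.981 mm.
With a force P in the spring, the elastic change of the pin is PL/(AE) and that of the spring is P/k; compatibility requires their sum to equal δ_free.
So P = δ_free / [L/(AE) + 1/k] = 2.981 / [ 1925/(2725×198×10³) + 1/(740×10³) ].
P = 2.981 / 4.919×10⁻⁶ = 606100 N.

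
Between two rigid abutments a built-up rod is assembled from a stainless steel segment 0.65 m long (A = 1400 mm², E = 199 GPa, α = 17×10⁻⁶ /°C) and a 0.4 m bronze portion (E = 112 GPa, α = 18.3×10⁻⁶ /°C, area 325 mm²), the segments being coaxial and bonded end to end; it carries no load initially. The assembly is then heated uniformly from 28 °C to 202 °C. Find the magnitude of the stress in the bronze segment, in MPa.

σ ≈ 738 MPa (compressive)

With the walls removed the bar would change length by δ_free = Σ αᵢΔT Lᵢ = 17×10⁻⁶×174×650 + 18.3×10⁻⁶×174×400 = 3.196 mm.
The walls prevent any net length change, so an axial force P (same in every segment) develops. Compatibility: P · Σ Lᵢ/(AᵢEᵢ) = δ_free.
The series flexibility is Σ Lᵢ/(AᵢEᵢ) = 650/(1400×199×10³) + 400/(325×112×10³) = 1.332×10⁻⁵ mm/N.
So P = 3.196 / 1.332×10⁻⁵ = 239.9 kN, compressive.
σ_{bronze} = P / A = 239900 / 325 = 738.2 MPa.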